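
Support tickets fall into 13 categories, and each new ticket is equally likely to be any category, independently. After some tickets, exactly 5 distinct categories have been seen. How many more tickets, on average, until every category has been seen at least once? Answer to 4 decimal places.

35.3321

The wait to go from k to k+1 distinct categories is geometric with mean 13/(13-k).
Sum over k = 5,...,12: E = 13/8 + 13/7 + 13/6 + ... + 13/2 + 13/1 = 35.33214.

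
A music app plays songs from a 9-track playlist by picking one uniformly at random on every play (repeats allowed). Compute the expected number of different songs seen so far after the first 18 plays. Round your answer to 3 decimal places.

For each song, P(seen in 18 plays) = 1 - (8/9)^18 = 0.8800.
By linearity of expectation, E[distinct seen] = 9·(1 - (8/9)^18) = 7.9198.

7.920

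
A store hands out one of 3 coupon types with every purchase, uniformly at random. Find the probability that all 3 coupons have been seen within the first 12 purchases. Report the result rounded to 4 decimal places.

0.9769

By inclusion–exclusion over which coupons are missing,
P(all seen) = Σ_{j=0}^{3} (-1)^j C(3,j)((3-j)/3)^12
= 1.00000 - 0.02312 + 0.00001 - 0.00000
= 0.97688.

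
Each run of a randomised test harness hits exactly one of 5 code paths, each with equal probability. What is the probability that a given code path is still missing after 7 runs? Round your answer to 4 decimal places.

Each run misses the fixed code path with probability (5-1)/5 = 4/5, independently.
P(still missing after 7) = (4/5)^7 = 0.20972.

0.2097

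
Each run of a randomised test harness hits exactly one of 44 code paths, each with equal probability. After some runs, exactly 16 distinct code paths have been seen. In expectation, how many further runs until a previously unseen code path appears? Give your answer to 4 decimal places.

1.5714

The number of runs until the next new code path is geometric with success probability 28/44, so its mean is 44/28.
E = 44/28 = 1.57143.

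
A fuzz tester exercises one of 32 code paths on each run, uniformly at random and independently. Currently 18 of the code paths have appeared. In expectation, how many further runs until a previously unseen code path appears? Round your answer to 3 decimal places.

The number of runs until the next new code path is geometric with success probability 14/32, so its mean is 32/14.
E = 32/14 = 2.2857.

2.286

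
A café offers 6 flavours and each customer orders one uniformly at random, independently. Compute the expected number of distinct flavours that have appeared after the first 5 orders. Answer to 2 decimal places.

For each flavour, P(seen in 5 orders) = 1 - (5/6)^5 = 0.598.
By linearity of expectation, E[distinct seen] = 6·(1 - (5/6)^5) = 3.589.

3.59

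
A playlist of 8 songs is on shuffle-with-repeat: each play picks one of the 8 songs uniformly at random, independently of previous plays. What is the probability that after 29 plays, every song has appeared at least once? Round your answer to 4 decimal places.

0.8401

By inclusion–exclusion over which songs are missing,
P(all seen) = Σ_{j=0}^{8} (-1)^j C(8,j)((8-j)/8)^29
= 1.00000 - 0.16647 + 0.00667 - 0.00007 + 0.00000 - 0.00000 + 0.00000 - 0.00000 + 0.00000
= 0.84013.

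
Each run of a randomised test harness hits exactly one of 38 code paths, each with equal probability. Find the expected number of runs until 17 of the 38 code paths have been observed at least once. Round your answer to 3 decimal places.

22.137

Going from k to k+1 distinct takes a geometric number of runs with mean 38/(38-k).
Sum over k = 0,...,16: E = 38/38 + 38/37 + 38/36 + ... + 38/23 + 38/22 = 22.1366.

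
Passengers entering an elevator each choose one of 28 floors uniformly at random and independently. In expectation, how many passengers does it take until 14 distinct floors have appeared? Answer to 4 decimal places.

18.9170

With k distinct floors already seen, the next new one arrives after an expected 28/(28-k) passengers.
Sum over k = 0,...,13: E = 28/28 + 28/27 + 28/26 + ... + 28/16 + 28/15 = 18.91704.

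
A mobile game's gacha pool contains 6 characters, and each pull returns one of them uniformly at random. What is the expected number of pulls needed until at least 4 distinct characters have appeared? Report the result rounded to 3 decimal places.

With k distinct characters already seen, the next new one arrives after an expected 6/(6-k) pulls.
Sum over k = 0,...,3: E = 6/6 + 6/5 + 6/4 + 6/3 = 5.7000.

5.700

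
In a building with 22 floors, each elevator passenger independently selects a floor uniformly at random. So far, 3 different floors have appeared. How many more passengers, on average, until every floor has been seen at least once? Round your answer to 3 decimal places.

78.050

With k distinct floors already seen, the next new one takes an expected 22/(22-k) passengers.
Sum over k = 3,...,21: E = 22/19 + 22/18 + 22/17 + ... + 22/2 + 22/1 = 78.0503.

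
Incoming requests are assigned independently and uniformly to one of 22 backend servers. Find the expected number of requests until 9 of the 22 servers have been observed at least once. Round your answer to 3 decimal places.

11.235

Going from k to k+1 distinct takes a geometric number of requests with mean 22/(22-k).
Sum over k = 0,...,8: E = 22/22 + 22/21 + 22/20 + ... + 22/15 + 22/14 = 11.2349.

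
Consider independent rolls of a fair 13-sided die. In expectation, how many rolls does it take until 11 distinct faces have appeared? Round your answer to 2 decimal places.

21.84

With k distinct faces already seen, the next new one arrives after an expected 13/(13-k) rolls.
Sum over k = 0,...,10: E = 13/13 + 13/12 + 13/11 + ... + 13/4 + 13/3 = 21.842.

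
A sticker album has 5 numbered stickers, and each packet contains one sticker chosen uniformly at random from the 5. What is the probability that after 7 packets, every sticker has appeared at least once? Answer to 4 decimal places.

0.2150

Let A_i be the event that sticker i is missing after 7 packets. By inclusion–exclusion on the A_i,
P(all seen) = Σ_{j=0}^{5} (-1)^j C(5,j)((5-j)/5)^7
= 1.00000 - 1.04858 + 0.27994 - 0.01638 + 0.00006 - 0.00000
= 0.21504.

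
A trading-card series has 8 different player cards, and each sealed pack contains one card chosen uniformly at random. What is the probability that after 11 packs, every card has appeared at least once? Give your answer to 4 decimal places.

0.0558

By inclusion–exclusion over which cards are missing,
P(all seen) = Σ_{j=0}^{8} (-1)^j C(8,j)((8-j)/8)^11
= 1.00000 - 1.84153 + 1.18258 - 0.31832 + 0.03418 - 0.00115 + 0.00001 - 0.00000 + 0.00000
= 0.05576.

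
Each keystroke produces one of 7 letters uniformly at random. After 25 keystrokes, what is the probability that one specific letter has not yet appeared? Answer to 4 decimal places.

On each keystroke the fixed letter fails to appear with probability 6/7.
P(still missing after 25) = (6/7)^25 = 0.02120.

0.0212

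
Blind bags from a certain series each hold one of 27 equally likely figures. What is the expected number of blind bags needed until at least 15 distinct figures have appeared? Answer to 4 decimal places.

With k distinct figures already seen, the next new one arrives after an expected 27/(27-k) blind bags.
Sum over k = 0,...,14: E = 27/27 + 27/26 + 27/25 + ... + 27/14 + 27/13 = 21.28264.

21.2826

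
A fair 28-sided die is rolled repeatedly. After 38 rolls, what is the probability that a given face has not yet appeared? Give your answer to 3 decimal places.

0.251

On each roll the fixed face fails to appear with probability 27/28.
P(still missing after 38) = (27/28)^38 = 0.2511.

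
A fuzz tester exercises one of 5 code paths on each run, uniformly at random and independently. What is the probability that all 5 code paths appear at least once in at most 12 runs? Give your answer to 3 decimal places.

0.678

By inclusion–exclusion over which code paths are missing,
P(all seen) = Σ_{j=0}^{5} (-1)^j C(5,j)((5-j)/5)^12
= 1.0000 - 0.3436 + 0.0218 - 0.0002 + 0.0000 - 0.0000
= 0.6780.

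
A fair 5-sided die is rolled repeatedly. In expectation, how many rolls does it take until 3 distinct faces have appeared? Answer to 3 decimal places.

3.917

Going from k to k+1 distinct takes a geometric number of rolls with mean 5/(5-k).
Sum over k = 0,...,2: E = 5/5 + 5/4 + 5/3 = 3.9167.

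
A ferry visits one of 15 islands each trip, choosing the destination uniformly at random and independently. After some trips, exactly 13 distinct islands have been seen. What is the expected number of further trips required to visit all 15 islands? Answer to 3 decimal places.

22.500

With k distinct islands already seen, the next new one takes an expected 15/(15-k) trips.
Sum over k = 13,...,14: E = 15/2 + 15/1 = 22.5000.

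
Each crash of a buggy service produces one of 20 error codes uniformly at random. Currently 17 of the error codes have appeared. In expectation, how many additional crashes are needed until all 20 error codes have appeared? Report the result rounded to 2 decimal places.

36.67

The wait to go from k to k+1 distinct error codes is geometric with mean 20/(20-k).
Sum over k = 17,...,19: E = 20/3 + 20/2 + 20/1 = 36.667.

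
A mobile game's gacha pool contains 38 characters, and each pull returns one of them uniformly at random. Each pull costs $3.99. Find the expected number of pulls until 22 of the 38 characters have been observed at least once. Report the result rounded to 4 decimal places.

Going from k to k+1 distinct takes a geometric number of pulls with mean 38/(38-k).
Sum over k = 0,...,21: E = 38/38 + 38/37 + 38/36 + ... + 38/18 + 38/17 = 32.19257.

32.1926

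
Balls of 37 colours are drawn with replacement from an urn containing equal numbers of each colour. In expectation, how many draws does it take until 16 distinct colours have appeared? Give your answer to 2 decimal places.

20.58

With k distinct colours already seen, the next new one arrives after an expected 37/(37-k) draws.
Sum over k = 0,...,15: E = 37/37 + 37/36 + 37/35 + ... + 37/23 + 37/22 = 20.580.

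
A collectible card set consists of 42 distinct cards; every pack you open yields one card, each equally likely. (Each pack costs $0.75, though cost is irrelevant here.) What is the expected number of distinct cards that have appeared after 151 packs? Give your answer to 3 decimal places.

For each card, P(seen in 151 packs) = 1 - (41/42)^151 = 0.9737.
By linearity of expectation, E[distinct seen] = 42·(1 - (41/42)^151) = 40.8960.

40.896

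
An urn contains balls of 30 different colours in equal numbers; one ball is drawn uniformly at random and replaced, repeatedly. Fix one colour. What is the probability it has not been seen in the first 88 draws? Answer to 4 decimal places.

On each draw the fixed colour fails to appear with probability 29/30.
P(still missing after 88) = (29/30)^88 = 0.05062.

0.0506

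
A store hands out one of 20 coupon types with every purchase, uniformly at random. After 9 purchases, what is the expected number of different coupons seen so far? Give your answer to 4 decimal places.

7.3950

For each coupon, P(seen in 9 purchases) = 1 - (19/20)^9 = 0.36975.
By linearity of expectation, E[distinct seen] = 20·(1 - (19/20)^9) = 7.39501.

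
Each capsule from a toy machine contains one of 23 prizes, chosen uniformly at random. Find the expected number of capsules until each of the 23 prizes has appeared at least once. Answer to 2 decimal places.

After k distinct prizes have appeared, the next capsule gives a new one with probability (23-k)/23, so the expected wait for the (k+1)-th is 23/(23-k).
E[T] = 23/23 + 23/22 + 23/21 + ... + 23/2 + 23/1 = 23·H_{23}.
H_{23} = 3.734, so E[T] = 85.889.

85.89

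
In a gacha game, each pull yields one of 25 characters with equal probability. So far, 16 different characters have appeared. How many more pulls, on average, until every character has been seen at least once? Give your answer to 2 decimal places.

From k distinct to k+1 distinct takes on average 25/(25-k) pulls.
Sum over k = 16,...,24: E = 25/9 + 25/8 + 25/7 + ... + 25/2 + 25/1 = 70.724.

70.72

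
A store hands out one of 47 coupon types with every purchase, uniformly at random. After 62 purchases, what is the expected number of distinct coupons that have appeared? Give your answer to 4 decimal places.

34.6116

For each coupon, P(seen in 62 purchases) = 1 - (46/47)^62 = 0.73642.
By linearity of expectation, E[distinct seen] = 47·(1 - (46/47)^62) = 34.61157.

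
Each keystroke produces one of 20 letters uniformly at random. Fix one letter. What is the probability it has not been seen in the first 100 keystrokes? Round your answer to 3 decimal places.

On each keystroke the fixed letter fails to appear with probability 19/20.
P(still missing after 100) = (19/20)^100 = 0.0059.

0.006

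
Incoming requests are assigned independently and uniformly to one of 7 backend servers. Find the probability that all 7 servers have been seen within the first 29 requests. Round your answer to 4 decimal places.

0.9211

By inclusion–exclusion over which servers are missing,
P(all seen) = Σ_{j=0}^{7} (-1)^j C(7,j)((7-j)/7)^29
= 1.00000 - 0.08010 + 0.00121 - 0.00000 + 0.00000 - 0.00000 + 0.00000 - 0.00000
= 0.92111.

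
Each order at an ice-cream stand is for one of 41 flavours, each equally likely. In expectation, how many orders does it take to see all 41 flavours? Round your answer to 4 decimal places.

176.4203

After k distinct flavours have appeared, the next order gives a new one with probability (41-k)/41, so the expected wait for the (k+1)-th is 41/(41-k).
E[T] = 41/41 + 41/40 + 41/39 + ... + 41/2 + 41/1 = 41·H_{41}.
H_{41} = 4.30293, so E[T] = 176.42026.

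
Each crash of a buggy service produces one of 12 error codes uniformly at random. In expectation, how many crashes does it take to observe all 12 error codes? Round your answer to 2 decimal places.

37.24

After k distinct error codes have appeared, the next crash gives a new one with probability (12-k)/12, so the expected wait for the (k+1)-th is 12/(12-k).
E[T] = 12/12 + 12/11 + 12/10 + ... + 12/2 + 12/1 = 12·H_{12}.
H_{12} = 3.103, so E[T] = 37.239.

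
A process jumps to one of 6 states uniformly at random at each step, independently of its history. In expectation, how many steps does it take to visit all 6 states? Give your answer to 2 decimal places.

Split into phases: going from k distinct to k+1 distinct takes on average 6/(6-k) steps.
E[T] = 6/6 + 6/5 + 6/4 + 6/3 + 6/2 + 6/1 = 6·H_{6}.
H_{6} = 2.450, so E[T] = 14.700.

14.70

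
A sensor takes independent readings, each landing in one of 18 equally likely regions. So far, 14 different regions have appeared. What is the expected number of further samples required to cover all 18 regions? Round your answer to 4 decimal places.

37.5000

With k distinct regions already seen, the next new one takes an expected 18/(18-k) samples.
Sum over k = 14,...,17: E = 18/4 + 18/3 + 18/2 + 18/1 = 37.50000.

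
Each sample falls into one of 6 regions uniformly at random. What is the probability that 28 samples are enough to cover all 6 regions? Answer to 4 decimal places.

0.9638

Let A_i be the event that region i is missing after 28 samples. By inclusion–exclusion on the A_i,
P(all seen) = Σ_{j=0}^{6} (-1)^j C(6,j)((6-j)/6)^28
= 1.00000 - 0.03640 + 0.00018 - 0.00000 + 0.00000 - 0.00000 + 0.00000
= 0.96378.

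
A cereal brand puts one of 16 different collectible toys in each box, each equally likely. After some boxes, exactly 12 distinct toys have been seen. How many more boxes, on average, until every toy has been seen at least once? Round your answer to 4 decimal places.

33.3333

The wait to go from k to k+1 distinct toys is geometric with mean 16/(16-k).
Sum over k = 12,...,15: E = 16/4 + 16/3 + 16/2 + 16/1 = 33.33333.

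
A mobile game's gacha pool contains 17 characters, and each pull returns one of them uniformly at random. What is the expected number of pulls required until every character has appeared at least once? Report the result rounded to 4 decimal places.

The wait to go from k to k+1 distinct characters is geometric with mean 17/(17-k).
E[T] = 17/17 + 17/16 + 17/15 + ... + 17/2 + 17/1 = 17·H_{17}.
H_{17} = 3.43955, so E[T] = 58.47239.

58.4724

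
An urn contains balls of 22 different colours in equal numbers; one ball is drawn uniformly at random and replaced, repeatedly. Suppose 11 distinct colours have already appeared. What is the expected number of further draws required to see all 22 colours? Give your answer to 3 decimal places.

With k distinct colours already seen, the next new one takes an expected 22/(22-k) draws.
Sum over k = 11,...,21: E = 22/11 + 22/10 + 22/9 + ... + 22/2 + 22/1 = 66.4373.

66.437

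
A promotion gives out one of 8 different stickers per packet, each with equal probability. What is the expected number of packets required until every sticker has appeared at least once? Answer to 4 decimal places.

21.7429

The wait to go from k to k+1 distinct stickers is geometric with mean 8/(8-k).
E[T] = 8/8 + 8/7 + 8/6 + ... + 8/2 + 8/1 = 8·H_{8}.
H_{8} = 2.71786, so E[T] = 21.74286.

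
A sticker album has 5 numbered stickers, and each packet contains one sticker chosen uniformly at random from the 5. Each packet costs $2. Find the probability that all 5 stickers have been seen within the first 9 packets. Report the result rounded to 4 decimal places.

0.4271

By inclusion–exclusion over which stickers are missing,
P(all seen) = Σ_{j=0}^{5} (-1)^j C(5,j)((5-j)/5)^9
= 1.00000 - 0.67109 + 0.10078 - 0.00262 + 0.00000 - 0.00000
= 0.42707.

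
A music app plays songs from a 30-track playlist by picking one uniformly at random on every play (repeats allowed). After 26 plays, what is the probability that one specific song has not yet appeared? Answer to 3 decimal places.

0.414

Each play misses the fixed song with probability (30-1)/30 = 29/30, independently.
P(still missing after 26) = (29/30)^26 = 0.4142.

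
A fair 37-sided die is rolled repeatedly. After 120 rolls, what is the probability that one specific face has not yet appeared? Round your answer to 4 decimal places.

0.0373

Each roll misses the fixed face with probability (37-1)/37 = 36/37, independently.
P(still missing after 120) = (36/37)^120 = 0.03733.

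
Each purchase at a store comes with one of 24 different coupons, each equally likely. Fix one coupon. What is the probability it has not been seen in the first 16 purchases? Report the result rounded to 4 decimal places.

On each purchase the fixed coupon fails to appear with probability 23/24.
P(still missing after 16) = (23/24)^16 = 0.50613.

0.5061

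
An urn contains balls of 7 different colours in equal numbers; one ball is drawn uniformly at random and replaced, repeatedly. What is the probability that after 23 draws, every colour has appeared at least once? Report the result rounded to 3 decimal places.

0.807

Let A_i be the event that colour i is missing after 23 draws. By inclusion–exclusion on the A_i,
P(all seen) = Σ_{j=0}^{7} (-1)^j C(7,j)((7-j)/7)^23
= 1.0000 - 0.2020 + 0.0091 - 0.0001 + 0.0000 - 0.0000 + 0.0000 - 0.0000
= 0.8071.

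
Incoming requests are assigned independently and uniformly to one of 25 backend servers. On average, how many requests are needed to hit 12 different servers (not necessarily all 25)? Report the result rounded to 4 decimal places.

15.8956

Going from k to k+1 distinct takes a geometric number of requests with mean 25/(25-k).
Sum over k = 0,...,11: E = 25/25 + 25/24 + 25/23 + ... + 25/15 + 25/14 = 15.89561.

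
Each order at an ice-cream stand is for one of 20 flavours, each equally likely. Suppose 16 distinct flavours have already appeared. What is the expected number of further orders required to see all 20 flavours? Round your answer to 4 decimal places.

With k distinct flavours already seen, the next new one takes an expected 20/(20-k) orders.
Sum over k = 16,...,19: E = 20/4 + 20/3 + 20/2 + 20/1 = 41.66667.

41.6667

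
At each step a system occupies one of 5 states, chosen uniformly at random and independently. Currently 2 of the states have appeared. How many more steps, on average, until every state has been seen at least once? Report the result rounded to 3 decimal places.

9.167

From k distinct to k+1 distinct takes on average 5/(5-k) steps.
Sum over k = 2,...,4: E = 5/3 + 5/2 + 5/1 = 9.1667.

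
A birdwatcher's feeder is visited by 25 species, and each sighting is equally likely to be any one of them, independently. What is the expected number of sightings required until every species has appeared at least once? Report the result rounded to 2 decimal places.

95.40

The wait to go from k to k+1 distinct species is geometric with mean 25/(25-k).
E[T] = 25/25 + 25/24 + 25/23 + ... + 25/2 + 25/1 = 25·H_{25}.
H_{25} = 3.816, so E[T] = 95.399.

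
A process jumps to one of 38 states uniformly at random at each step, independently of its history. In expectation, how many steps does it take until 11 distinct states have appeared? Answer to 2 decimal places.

Going from k to k+1 distinct takes a geometric number of steps with mean 38/(38-k).
Sum over k = 0,...,10: E = 38/38 + 38/37 + 38/36 + ... + 38/29 + 38/28 = 12.785.

12.78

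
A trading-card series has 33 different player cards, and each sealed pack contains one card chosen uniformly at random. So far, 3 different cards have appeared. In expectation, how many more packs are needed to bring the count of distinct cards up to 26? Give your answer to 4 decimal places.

46.2703

The wait to go from k to k+1 distinct cards is geometric with mean 33/(33-k).
Sum over k = 3,...,25: E = 33/30 + 33/29 + 33/28 + ... + 33/9 + 33/8 = 46.27029.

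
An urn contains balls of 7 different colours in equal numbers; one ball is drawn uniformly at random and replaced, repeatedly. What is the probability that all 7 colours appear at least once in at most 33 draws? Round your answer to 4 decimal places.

0.9571

Let A_i be the event that colour i is missing after 33 draws. By inclusion–exclusion on the A_i,
P(all seen) = Σ_{j=0}^{7} (-1)^j C(7,j)((7-j)/7)^33
= 1.00000 - 0.04324 + 0.00032 - 0.00000 + 0.00000 - 0.00000 + 0.00000 - 0.00000
= 0.95708.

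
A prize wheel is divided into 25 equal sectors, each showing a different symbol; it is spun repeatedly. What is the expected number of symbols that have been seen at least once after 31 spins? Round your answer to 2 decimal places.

For each symbol, P(seen in 31 spins) = 1 - (24/25)^31 = 0.718.
By linearity of expectation, E[distinct seen] = 25·(1 - (24/25)^31) = 17.947.

17.95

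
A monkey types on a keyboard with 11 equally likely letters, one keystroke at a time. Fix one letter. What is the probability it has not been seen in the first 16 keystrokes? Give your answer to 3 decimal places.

0.218

Each keystroke misses the fixed letter with probability (11-1)/11 = 10/11, independently.
P(still missing after 16) = (10/11)^16 = 0.2176.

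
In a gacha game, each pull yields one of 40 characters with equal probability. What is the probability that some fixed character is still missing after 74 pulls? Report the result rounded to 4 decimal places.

On each pull the fixed character fails to appear with probability 39/40.
P(still missing after 74) = (39/40)^74 = 0.15358.

0.1536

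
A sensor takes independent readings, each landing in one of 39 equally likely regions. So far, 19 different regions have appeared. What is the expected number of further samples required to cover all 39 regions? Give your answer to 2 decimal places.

140.31

With k distinct regions already seen, the next new one takes an expected 39/(39-k) samples.
Sum over k = 19,...,38: E = 39/20 + 39/19 + 39/18 + ... + 39/2 + 39/1 = 140.312.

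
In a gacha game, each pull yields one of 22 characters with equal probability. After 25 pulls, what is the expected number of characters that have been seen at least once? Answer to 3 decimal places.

For each character, P(seen in 25 pulls) = 1 - (21/22)^25 = 0.6875.
By linearity of expectation, E[distinct seen] = 22·(1 - (21/22)^25) = 15.1240.

15.124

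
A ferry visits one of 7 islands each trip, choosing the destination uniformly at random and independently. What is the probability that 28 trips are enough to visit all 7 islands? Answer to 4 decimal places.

0.9082

By inclusion–exclusion over which islands are missing,
P(all seen) = Σ_{j=0}^{7} (-1)^j C(7,j)((7-j)/7)^28
= 1.00000 - 0.09345 + 0.00170 - 0.00001 + 0.00000 - 0.00000 + 0.00000 - 0.00000
= 0.90824.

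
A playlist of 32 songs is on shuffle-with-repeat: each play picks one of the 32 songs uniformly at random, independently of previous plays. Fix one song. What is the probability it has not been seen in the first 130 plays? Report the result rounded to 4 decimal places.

0.0161

On each play the fixed song fails to appear with probability 31/32.
P(still missing after 130) = (31/32)^130 = 0.01613.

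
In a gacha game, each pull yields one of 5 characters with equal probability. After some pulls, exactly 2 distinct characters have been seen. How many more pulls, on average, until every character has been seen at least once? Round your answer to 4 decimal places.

With k distinct characters already seen, the next new one takes an expected 5/(5-k) pulls.
Sum over k = 2,...,4: E = 5/3 + 5/2 + 5/1 = 9.16667.

9.1667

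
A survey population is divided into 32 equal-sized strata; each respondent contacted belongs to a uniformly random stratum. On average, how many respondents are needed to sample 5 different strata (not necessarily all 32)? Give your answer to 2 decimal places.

5.35

Going from k to k+1 distinct takes a geometric number of respondents with mean 32/(32-k).
Sum over k = 0,...,4: E = 32/32 + 32/31 + 32/30 + 32/29 + 32/28 = 5.345.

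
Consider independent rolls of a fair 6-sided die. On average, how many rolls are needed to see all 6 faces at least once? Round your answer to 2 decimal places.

The wait to go from k to k+1 distinct faces is geometric with mean 6/(6-k).
E[T] = 6/6 + 6/5 + 6/4 + 6/3 + 6/2 + 6/1 = 6·H_{6}.
H_{6} = 2.450, so E[T] = 14.700.

14.70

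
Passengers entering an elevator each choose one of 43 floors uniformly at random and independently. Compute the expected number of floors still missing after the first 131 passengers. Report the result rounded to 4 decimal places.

1.9713

For each floor, P(unseen after 131) = (42/43)^131 = 0.04584.
By linearity of expectation, E[unseen] = 43·(42/43)^131 = 1.97132.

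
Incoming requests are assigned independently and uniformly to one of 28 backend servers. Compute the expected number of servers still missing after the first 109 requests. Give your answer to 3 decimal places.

0.532

For each server, P(unseen after 109) = (27/28)^109 = 0.0190.
By linearity of expectation, E[unseen] = 28·(27/28)^109 = 0.5316.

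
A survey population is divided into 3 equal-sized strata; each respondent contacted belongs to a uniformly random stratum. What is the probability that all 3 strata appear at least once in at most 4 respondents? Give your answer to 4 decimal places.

0.4444

By inclusion–exclusion over which strata are missing,
P(all seen) = Σ_{j=0}^{3} (-1)^j C(3,j)((3-j)/3)^4
= 1.00000 - 0.59259 + 0.03704 - 0.00000
= 0.44444.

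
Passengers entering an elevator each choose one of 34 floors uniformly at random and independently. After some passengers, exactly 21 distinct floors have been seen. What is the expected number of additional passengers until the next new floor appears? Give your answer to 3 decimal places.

2.615

The number of passengers until the next new floor is geometric with success probability 13/34, so its mean is 34/13.
E = 34/13 = 2.6154.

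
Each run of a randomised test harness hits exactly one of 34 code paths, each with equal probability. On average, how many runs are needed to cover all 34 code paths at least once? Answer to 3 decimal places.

Split into phases: going from k distinct to k+1 distinct takes on average 34/(34-k) runs.
E[T] = 34/34 + 34/33 + 34/32 + ... + 34/2 + 34/1 = 34·H_{34}.
H_{34} = 4.1182, so E[T] = 140.0191.

140.019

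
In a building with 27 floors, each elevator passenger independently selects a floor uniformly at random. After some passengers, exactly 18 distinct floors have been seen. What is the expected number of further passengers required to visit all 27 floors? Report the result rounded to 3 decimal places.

76.382

From k distinct to k+1 distinct takes on average 27/(27-k) passengers.
Sum over k = 18,...,26: E = 27/9 + 27/8 + 27/7 + ... + 27/2 + 27/1 = 76.3821.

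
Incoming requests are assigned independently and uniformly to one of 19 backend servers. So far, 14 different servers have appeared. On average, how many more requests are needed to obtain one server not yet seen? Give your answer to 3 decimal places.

The number of requests until the next new server is geometric with success probability 5/19, so its mean is 19/5.
E = 19/5 = 3.8000.

3.800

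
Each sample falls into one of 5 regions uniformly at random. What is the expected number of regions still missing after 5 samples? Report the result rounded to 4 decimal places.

For each region, P(unseen after 5) = (4/5)^5 = 0.32768.
By linearity of expectation, E[unseen] = 5·(4/5)^5 = 1.63840.

1.6384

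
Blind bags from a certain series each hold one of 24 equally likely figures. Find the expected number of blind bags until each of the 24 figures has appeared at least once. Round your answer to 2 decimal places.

90.62

Split into phases: going from k distinct to k+1 distinct takes on average 24/(24-k) blind bags.
E[T] = 24/24 + 24/23 + 24/22 + ... + 24/2 + 24/1 = 24·H_{24}.
H_{24} = 3.776, so E[T] = 90.623.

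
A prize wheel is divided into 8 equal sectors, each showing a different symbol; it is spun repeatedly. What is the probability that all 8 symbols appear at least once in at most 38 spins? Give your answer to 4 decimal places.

0.9505

Let A_i be the event that symbol i is missing after 38 spins. By inclusion–exclusion on the A_i,
P(all seen) = Σ_{j=0}^{8} (-1)^j C(8,j)((8-j)/8)^38
= 1.00000 - 0.05005 + 0.00050 - 0.00000 + 0.00000 - 0.00000 + 0.00000 - 0.00000 + 0.00000
= 0.95045.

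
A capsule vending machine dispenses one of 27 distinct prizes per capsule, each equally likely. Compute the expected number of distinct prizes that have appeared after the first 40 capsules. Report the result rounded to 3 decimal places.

For each prize, P(seen in 40 capsules) = 1 - (26/27)^40 = 0.7790.
By linearity of expectation, E[distinct seen] = 27·(1 - (26/27)^40) = 21.0331.

21.033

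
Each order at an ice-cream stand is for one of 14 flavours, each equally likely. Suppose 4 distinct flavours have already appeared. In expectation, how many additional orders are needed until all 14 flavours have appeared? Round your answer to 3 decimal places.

41.006

With k distinct flavours already seen, the next new one takes an expected 14/(14-k) orders.
Sum over k = 4,...,13: E = 14/10 + 14/9 + 14/8 + ... + 14/2 + 14/1 = 41.0056.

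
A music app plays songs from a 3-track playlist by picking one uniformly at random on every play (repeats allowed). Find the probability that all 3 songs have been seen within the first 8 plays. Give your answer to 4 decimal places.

0.8834

Let A_i be the event that song i is missing after 8 plays. By inclusion–exclusion on the A_i,
P(all seen) = Σ_{j=0}^{3} (-1)^j C(3,j)((3-j)/3)^8
= 1.00000 - 0.11706 + 0.00046 - 0.00000
= 0.88340.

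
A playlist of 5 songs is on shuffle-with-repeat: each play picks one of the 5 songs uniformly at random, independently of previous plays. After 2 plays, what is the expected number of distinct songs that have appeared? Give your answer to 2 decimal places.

For each song, P(seen in 2 plays) = 1 - (4/5)^2 = 0.360.
By linearity of expectation, E[distinct seen] = 5·(1 - (4/5)^2) = 1.800.

1.80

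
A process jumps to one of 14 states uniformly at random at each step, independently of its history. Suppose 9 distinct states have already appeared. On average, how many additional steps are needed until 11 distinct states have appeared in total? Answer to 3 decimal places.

6.300

The wait to go from k to k+1 distinct states is geometric with mean 14/(14-k).
Sum over k = 9,...,10: E = 14/5 + 14/4 = 6.3000.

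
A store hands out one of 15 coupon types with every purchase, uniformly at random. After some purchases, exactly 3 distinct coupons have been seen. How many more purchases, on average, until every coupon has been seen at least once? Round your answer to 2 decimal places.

46.55

With k distinct coupons already seen, the next new one takes an expected 15/(15-k) purchases.
Sum over k = 3,...,14: E = 15/12 + 15/11 + 15/10 + ... + 15/2 + 15/1 = 46.548.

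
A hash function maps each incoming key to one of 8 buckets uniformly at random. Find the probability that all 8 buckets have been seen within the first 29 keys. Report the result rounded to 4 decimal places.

0.8401

By inclusion–exclusion over which buckets are missing,
P(all seen) = Σ_{j=0}^{8} (-1)^j C(8,j)((8-j)/8)^29
= 1.00000 - 0.16647 + 0.00667 - 0.00007 + 0.00000 - 0.00000 + 0.00000 - 0.00000 + 0.00000
= 0.84013.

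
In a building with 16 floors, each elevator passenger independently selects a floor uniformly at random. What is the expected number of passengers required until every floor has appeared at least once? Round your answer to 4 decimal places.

After k distinct floors have appeared, the next passenger gives a new one with probability (16-k)/16, so the expected wait for the (k+1)-th is 16/(16-k).
E[T] = 16/16 + 16/15 + 16/14 + ... + 16/2 + 16/1 = 16·H_{16}.
H_{16} = 3.38073, so E[T] = 54.09166.

54.0917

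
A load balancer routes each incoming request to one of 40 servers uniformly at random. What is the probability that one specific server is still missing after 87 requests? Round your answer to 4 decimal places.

On each request the fixed server fails to appear with probability 39/40.
P(still missing after 87) = (39/40)^87 = 0.11051.

0.1105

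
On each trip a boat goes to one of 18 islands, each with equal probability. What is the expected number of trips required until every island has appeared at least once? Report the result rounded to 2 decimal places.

62.91

After k distinct islands have appeared, the next trip gives a new one with probability (18-k)/18, so the expected wait for the (k+1)-th is 18/(18-k).
E[T] = 18/18 + 18/17 + 18/16 + ... + 18/2 + 18/1 = 18·H_{18}.
H_{18} = 3.495, so E[T] = 62.912.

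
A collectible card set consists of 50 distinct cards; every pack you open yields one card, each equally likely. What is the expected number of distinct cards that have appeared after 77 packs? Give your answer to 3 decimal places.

39.447

For each card, P(seen in 77 packs) = 1 - (49/50)^77 = 0.7889.
By linearity of expectation, E[distinct seen] = 50·(1 - (49/50)^77) = 39.4470.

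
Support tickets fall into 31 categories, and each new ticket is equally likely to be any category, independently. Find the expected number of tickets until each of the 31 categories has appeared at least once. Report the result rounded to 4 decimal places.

After k distinct categories have appeared, the next ticket gives a new one with probability (31-k)/31, so the expected wait for the (k+1)-th is 31/(31-k).
E[T] = 31/31 + 31/30 + 31/29 + ... + 31/2 + 31/1 = 31·H_{31}.
H_{31} = 4.02725, so E[T] = 124.84460.

124.8446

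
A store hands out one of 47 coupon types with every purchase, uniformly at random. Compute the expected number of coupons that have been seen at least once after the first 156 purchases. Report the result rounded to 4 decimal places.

45.3592

For each coupon, P(seen in 156 purchases) = 1 - (46/47)^156 = 0.96509.
By linearity of expectation, E[distinct seen] = 47·(1 - (46/47)^156) = 45.35921.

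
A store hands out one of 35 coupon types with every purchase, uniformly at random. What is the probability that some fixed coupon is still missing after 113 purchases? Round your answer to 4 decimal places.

0.0378

On each purchase the fixed coupon fails to appear with probability 34/35.
P(still missing after 113) = (34/35)^113 = 0.03779.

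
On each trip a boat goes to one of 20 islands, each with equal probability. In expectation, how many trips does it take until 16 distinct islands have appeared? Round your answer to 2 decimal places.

30.29

Going from k to k+1 distinct takes a geometric number of trips with mean 20/(20-k).
Sum over k = 0,...,15: E = 20/20 + 20/19 + 20/18 + ... + 20/6 + 20/5 = 30.288.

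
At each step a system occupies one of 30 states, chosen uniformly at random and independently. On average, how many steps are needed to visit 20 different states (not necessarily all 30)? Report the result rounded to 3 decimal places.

With k distinct states already seen, the next new one arrives after an expected 30/(30-k) steps.
Sum over k = 0,...,19: E = 30/30 + 30/29 + 30/28 + ... + 30/12 + 30/11 = 31.9806.

31.981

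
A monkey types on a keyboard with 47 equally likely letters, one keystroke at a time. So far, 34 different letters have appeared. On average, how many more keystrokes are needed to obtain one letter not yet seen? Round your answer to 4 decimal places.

3.6154

Each keystroke yields a new letter with probability (47-34)/47 = 13/47, so the wait is geometric with mean 47/13.
E = 47/13 = 3.61538.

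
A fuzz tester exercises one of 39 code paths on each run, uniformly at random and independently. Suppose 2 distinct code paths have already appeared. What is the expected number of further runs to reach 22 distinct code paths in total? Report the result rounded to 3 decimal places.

With k distinct code paths already seen, the next new one takes an expected 39/(39-k) runs.
Sum over k = 2,...,21: E = 39/37 + 39/36 + 39/35 + ... + 39/19 + 39/18 = 29.7193.

29.719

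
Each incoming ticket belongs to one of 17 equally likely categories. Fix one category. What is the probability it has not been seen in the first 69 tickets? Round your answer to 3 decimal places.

On each ticket the fixed category fails to appear with probability 16/17.
P(still missing after 69) = (16/17)^69 = 0.0153.

0.015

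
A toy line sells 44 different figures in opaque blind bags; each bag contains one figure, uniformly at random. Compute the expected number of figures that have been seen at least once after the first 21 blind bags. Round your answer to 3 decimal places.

For each figure, P(seen in 21 blind bags) = 1 - (43/44)^21 = 0.3829.
By linearity of expectation, E[distinct seen] = 44·(1 - (43/44)^21) = 16.8491.

16.849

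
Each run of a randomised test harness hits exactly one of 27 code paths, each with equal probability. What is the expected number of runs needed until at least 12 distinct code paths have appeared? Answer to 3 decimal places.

15.477

With k distinct code paths already seen, the next new one arrives after an expected 27/(27-k) runs.
Sum over k = 0,...,11: E = 27/27 + 27/26 + 27/25 + ... + 27/17 + 27/16 = 15.4771.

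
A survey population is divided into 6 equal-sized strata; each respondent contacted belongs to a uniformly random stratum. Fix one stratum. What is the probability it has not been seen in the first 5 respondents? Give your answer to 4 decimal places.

Each respondent misses the fixed stratum with probability (6-1)/6 = 5/6, independently.
P(still missing after 5) = (5/6)^5 = 0.40188.

0.4019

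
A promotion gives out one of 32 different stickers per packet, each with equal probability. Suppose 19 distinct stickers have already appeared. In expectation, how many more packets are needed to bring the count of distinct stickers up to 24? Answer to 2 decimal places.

From k distinct to k+1 distinct takes on average 32/(32-k) packets.
Sum over k = 19,...,23: E = 32/13 + 32/12 + 32/11 + 32/10 + 32/9 = 14.793.

14.79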